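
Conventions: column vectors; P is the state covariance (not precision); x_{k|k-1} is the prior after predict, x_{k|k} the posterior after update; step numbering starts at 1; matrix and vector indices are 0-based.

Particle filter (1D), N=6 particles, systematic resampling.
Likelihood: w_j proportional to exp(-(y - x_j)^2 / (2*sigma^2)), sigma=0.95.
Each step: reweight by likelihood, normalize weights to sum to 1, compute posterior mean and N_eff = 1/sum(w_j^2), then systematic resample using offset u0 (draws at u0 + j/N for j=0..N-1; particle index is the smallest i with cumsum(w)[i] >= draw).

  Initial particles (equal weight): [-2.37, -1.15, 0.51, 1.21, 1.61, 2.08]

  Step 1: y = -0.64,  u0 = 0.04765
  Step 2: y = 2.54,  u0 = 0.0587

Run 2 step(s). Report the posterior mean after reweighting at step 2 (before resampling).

post_mean = 1.0531

step 1: w=[0.1080, 0.4908, 0.2724, 0.0851, 0.0343, 0.0094]  mean=-0.5036  Neff=2.9829  idx=[0, 1, 1, 1, 2, 3]
step 2: w=[0.0000, 0.0011, 0.0011, 0.0011, 0.2129, 0.7837]  mean=1.0531  Neff=1.5161  idx=[4, 5, 5, 5, 5, 5]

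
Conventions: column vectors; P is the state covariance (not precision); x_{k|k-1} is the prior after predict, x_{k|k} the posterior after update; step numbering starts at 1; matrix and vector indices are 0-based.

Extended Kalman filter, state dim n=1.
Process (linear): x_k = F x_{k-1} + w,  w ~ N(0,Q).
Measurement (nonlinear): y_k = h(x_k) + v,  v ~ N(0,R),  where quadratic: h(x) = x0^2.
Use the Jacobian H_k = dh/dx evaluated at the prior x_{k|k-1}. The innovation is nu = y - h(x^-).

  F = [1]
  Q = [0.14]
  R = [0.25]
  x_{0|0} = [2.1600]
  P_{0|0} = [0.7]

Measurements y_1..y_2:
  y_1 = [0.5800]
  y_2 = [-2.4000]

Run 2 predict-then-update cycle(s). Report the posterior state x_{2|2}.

step 1: x^-=[2.1600]  P^-=[0.8400]  H_jac=[4.3200]  S=[15.9264]  K=[0.2278]  nu=[-4.0856]  x^+=[1.2291]  P^+=[0.0132]
step 2: x^-=[1.2291]  P^-=[0.1532]  H_jac=[2.4582]  S=[1.1757]  K=[0.3203]  nu=[-3.9107]  x^+=[-0.0235]  P^+=[0.0326]

x_post = [-0.0235]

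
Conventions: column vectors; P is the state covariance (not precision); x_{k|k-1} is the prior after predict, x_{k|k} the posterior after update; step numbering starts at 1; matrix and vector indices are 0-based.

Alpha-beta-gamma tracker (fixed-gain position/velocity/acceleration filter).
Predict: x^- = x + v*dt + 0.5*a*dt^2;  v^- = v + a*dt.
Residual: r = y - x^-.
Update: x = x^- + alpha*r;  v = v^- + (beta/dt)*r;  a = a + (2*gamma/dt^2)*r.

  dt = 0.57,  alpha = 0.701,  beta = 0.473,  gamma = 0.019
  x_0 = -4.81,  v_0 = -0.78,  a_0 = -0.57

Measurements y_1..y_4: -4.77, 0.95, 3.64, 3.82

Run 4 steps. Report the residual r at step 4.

resid = -2.8100

step 1: x_pred=-5.3472  r=0.5772  x^+=-4.9426  v^+=-0.6259  a^+=-0.5025
step 2: x_pred=-5.3810  r=6.3310  x^+=-0.9430  v^+=4.3413  a^+=0.2380
step 3: x_pred=1.5702  r=2.0698  x^+=3.0211  v^+=6.1945  a^+=0.4801
step 4: x_pred=6.6300  r=-2.8100  x^+=4.6602  v^+=4.1363  a^+=0.1514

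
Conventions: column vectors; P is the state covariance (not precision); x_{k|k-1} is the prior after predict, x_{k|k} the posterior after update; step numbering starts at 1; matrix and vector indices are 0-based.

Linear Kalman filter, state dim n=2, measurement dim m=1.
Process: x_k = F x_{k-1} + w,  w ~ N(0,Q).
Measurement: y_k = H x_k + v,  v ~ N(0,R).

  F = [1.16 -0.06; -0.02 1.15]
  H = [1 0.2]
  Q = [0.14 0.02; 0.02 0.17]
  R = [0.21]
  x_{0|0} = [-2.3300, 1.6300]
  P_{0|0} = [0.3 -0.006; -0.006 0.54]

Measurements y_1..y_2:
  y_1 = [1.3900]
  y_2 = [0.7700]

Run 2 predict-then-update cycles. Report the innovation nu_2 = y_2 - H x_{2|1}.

innov = [0.5103]

step 1: x^-=[-2.8006, 1.9211]  P^-=[0.5465 -0.0322; -0.0322 0.8845]  S=[0.7789]  K=[0.6933; 0.1857]  nu=[3.8064]  x^+=[-0.1618, 2.6281]  P^+=[0.1721 -0.1325; -0.1325 0.8577]
step 2: x^-=[-0.3454, 3.0255]  P^-=[0.3931 -0.2201; -0.2201 1.3104]  S=[0.5675]  K=[0.6151; 0.0739]  nu=[0.5103]  x^+=[-0.0315, 3.0633]  P^+=[0.1784 -0.2459; -0.2459 1.3073]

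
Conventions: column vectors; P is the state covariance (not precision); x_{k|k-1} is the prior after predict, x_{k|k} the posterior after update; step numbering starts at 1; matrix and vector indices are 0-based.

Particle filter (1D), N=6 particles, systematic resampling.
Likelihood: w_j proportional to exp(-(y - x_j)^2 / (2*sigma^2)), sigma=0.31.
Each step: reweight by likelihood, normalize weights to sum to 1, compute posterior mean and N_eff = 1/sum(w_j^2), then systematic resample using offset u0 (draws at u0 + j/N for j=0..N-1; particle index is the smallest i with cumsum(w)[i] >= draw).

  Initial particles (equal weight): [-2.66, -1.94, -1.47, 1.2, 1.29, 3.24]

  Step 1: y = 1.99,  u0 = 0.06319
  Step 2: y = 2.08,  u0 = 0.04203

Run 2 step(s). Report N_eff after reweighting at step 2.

step 1: w=[0.0000, 0.0000, 0.0000, 0.3315, 0.6660, 0.0025]  mean=1.2651  Neff=1.8069  idx=[3, 3, 4, 4, 4, 4]
step 2: w=[0.0931, 0.0931, 0.2035, 0.2035, 0.2035, 0.2035]  mean=1.2732  Neff=5.4671  idx=[0, 2, 2, 3, 4, 5]

N_eff = 5.4671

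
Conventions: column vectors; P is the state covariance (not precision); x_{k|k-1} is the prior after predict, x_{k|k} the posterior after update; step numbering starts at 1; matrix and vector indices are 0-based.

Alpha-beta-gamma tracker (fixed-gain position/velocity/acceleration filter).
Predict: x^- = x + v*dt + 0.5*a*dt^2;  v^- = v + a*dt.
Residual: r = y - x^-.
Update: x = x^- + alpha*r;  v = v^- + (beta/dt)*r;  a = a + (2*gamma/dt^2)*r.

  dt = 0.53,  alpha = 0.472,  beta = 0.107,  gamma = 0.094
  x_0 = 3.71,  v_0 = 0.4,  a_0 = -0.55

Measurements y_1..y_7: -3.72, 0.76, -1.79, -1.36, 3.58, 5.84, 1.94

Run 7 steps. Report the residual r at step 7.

resid = -1.2522

step 1: x_pred=3.8448  r=-7.5648  x^+=0.2742  v^+=-1.4187  a^+=-5.6129
step 2: x_pred=-1.2661  r=2.0261  x^+=-0.3098  v^+=-3.9845  a^+=-4.2569
step 3: x_pred=-3.0195  r=1.2295  x^+=-2.4391  v^+=-5.9925  a^+=-3.4341
step 4: x_pred=-6.0975  r=4.7375  x^+=-3.8614  v^+=-6.8561  a^+=-0.2634
step 5: x_pred=-7.5321  r=11.1121  x^+=-2.2872  v^+=-4.7523  a^+=7.1737
step 6: x_pred=-3.7984  r=9.6384  x^+=0.7509  v^+=0.9956  a^+=13.6245
step 7: x_pred=3.1922  r=-1.2522  x^+=2.6011  v^+=7.9638  a^+=12.7864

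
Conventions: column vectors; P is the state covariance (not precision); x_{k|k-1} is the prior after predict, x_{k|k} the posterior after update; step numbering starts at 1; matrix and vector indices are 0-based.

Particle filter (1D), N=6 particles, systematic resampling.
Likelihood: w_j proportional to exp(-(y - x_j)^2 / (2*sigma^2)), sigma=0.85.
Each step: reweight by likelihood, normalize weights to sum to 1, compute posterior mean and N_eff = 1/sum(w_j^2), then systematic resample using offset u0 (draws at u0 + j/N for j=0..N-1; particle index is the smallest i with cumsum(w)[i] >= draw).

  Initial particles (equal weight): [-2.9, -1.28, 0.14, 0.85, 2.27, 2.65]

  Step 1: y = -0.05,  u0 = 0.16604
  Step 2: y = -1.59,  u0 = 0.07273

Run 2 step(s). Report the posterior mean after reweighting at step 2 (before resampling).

post_mean = -0.8503

step 1: w=[0.0019, 0.1817, 0.5050, 0.2956, 0.0125, 0.0033]  mean=0.1211  Neff=2.6626  idx=[1, 2, 2, 2, 3, 5]
step 2: w=[0.7035, 0.0948, 0.0948, 0.0948, 0.0122, 0.0000]  mean=-0.8503  Neff=1.9157  idx=[0, 0, 0, 0, 1, 3]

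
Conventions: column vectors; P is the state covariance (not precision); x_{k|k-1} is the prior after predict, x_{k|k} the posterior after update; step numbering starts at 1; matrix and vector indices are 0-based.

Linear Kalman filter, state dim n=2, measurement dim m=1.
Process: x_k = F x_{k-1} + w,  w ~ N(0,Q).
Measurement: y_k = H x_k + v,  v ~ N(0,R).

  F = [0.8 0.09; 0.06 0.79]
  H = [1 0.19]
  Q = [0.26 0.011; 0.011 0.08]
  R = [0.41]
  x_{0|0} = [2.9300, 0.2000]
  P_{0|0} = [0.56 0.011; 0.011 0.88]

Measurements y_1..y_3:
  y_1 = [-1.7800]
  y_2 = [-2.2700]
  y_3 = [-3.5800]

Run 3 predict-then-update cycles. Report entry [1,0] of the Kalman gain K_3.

K[1,0] = 0.1263

step 1: x^-=[2.3620, 0.3338]  P^-=[0.6271 0.1075; 0.1075 0.6323]  S=[1.1008]  K=[0.5883; 0.2068]  nu=[-4.2054]  x^+=[-0.1118, -0.5357]  P^+=[0.2462 -0.0264; -0.0264 0.5852]
step 2: x^-=[-0.1377, -0.4299]  P^-=[0.4185 0.0476; 0.0476 0.4436]  S=[0.8626]  K=[0.4956; 0.1529]  nu=[-2.0506]  x^+=[-1.1541, -0.7434]  P^+=[0.2066 -0.0178; -0.0178 0.4235]
step 3: x^-=[-0.9902, -0.6565]  P^-=[0.3931 0.0397; 0.0397 0.3433]  S=[0.8306]  K=[0.4824; 0.1263]  nu=[-2.4651]  x^+=[-2.1792, -0.9680]  P^+=[0.1998 -0.0109; -0.0109 0.3301]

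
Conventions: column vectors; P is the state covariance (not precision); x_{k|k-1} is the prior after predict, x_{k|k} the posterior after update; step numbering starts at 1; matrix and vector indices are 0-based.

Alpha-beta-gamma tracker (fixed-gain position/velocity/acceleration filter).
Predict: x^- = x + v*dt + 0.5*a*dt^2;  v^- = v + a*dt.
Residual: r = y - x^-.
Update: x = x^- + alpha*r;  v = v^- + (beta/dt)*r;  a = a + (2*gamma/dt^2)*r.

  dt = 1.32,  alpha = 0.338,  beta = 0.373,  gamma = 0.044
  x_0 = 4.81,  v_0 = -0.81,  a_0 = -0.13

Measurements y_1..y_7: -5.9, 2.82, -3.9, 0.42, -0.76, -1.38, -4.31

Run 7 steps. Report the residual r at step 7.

resid = -6.3776

step 1: x_pred=3.6275  r=-9.5275  x^+=0.4072  v^+=-3.6739  a^+=-0.6112
step 2: x_pred=-4.9747  r=7.7947  x^+=-2.3401  v^+=-2.2780  a^+=-0.2175
step 3: x_pred=-5.5366  r=1.6366  x^+=-4.9834  v^+=-2.1027  a^+=-0.1349
step 4: x_pred=-7.8765  r=8.2965  x^+=-5.0723  v^+=0.0637  a^+=0.2842
step 5: x_pred=-4.7406  r=3.9806  x^+=-3.3952  v^+=1.5636  a^+=0.4852
step 6: x_pred=-0.9085  r=-0.4715  x^+=-1.0679  v^+=2.0708  a^+=0.4614
step 7: x_pred=2.0676  r=-6.3776  x^+=-0.0881  v^+=0.8777  a^+=0.1393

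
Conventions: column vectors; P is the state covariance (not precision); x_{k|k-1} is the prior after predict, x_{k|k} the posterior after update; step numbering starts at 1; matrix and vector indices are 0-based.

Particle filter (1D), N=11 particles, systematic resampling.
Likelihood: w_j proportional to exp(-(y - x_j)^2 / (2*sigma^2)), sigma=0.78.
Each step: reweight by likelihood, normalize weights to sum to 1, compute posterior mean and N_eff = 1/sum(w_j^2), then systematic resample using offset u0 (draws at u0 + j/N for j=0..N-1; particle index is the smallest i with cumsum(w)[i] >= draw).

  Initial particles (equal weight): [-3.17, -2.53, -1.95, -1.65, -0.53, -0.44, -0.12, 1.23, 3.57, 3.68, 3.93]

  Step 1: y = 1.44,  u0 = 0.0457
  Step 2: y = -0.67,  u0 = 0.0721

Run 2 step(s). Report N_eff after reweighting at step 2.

N_eff = 3.1266

step 1: w=[0.0000, 0.0000, 0.0001, 0.0003, 0.0332, 0.0441, 0.1089, 0.7762, 0.0193, 0.0130, 0.0049]  mean=1.0404  Neff=1.6183  idx=[5, 6, 7, 7, 7, 7, 7, 7, 7, 7, 7]
step 2: w=[0.4351, 0.3544, 0.0234, 0.0234, 0.0234, 0.0234, 0.0234, 0.0234, 0.0234, 0.0234, 0.0234]  mean=0.0249  Neff=3.1266  idx=[0, 0, 0, 0, 1, 1, 1, 1, 2, 6, 10]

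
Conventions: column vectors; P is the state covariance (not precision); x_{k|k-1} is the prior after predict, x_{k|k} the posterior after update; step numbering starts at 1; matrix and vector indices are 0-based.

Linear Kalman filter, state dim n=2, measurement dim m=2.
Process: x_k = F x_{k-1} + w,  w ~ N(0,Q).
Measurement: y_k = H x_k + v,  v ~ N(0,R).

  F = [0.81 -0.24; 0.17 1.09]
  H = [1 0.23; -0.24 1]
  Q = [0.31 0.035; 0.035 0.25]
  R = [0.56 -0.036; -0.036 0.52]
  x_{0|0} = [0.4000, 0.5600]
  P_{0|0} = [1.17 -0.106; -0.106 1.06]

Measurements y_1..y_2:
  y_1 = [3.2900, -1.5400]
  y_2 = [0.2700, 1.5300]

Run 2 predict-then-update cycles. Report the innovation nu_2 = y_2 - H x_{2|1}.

step 1: x^-=[0.1896, 0.6784]  P^-=[1.1799 -0.1704; -0.1704 1.5039]  S=[1.7411 -0.1343; -0.1343 2.1737]  K=[0.6421 -0.1690; 0.1563 0.7204]  nu=[2.9444, -2.1729]  x^+=[2.4475, -0.4265]  P^+=[0.3707 -0.0220; -0.0220 0.3637]
step 2: x^-=[2.0849, -0.0488]  P^-=[0.5828 -0.0276; -0.0276 0.6846]  S=[1.1663 -0.0445; -0.0445 1.2515]  K=[0.4898 -0.1164; 0.1326 0.5571]  nu=[-1.8036, 2.0792]  x^+=[0.9594, 0.8703]  P^+=[0.2809 -0.0107; -0.0107 0.2823]

innov = [-1.8036, 2.0792]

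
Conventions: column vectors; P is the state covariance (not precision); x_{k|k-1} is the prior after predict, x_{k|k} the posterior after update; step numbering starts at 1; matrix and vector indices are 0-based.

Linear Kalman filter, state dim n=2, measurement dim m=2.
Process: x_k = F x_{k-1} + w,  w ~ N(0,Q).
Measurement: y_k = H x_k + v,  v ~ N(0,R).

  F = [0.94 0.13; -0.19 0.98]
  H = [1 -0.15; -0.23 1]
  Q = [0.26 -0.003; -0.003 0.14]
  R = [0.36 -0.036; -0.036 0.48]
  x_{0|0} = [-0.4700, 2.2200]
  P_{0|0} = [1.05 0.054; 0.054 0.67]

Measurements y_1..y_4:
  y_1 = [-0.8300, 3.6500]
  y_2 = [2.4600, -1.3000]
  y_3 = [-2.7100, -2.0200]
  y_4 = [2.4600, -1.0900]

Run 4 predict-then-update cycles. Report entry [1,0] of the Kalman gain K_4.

K[1,0] = 0.0466

step 1: x^-=[-0.1532, 2.2649]  P^-=[1.2123 -0.0568; -0.0568 0.8013]  S=[1.6074 -0.4937; -0.4937 1.3715]  K=[0.7694 0.0323; 0.0813 0.6230]  nu=[-0.3371, 1.3499]  x^+=[-0.3689, 3.0785]  P^+=[0.2838 0.0531; 0.0531 0.3083]
step 2: x^-=[0.0534, 3.0870]  P^-=[0.5289 0.0332; 0.0332 0.4266]  S=[0.8886 -0.1873; -0.1873 0.9193]  K=[0.5949 0.0250; 0.0642 0.4688]  nu=[2.8697, -4.3747]  x^+=[1.6514, 1.2202]  P^+=[0.2194 0.0410; 0.0410 0.2322]
step 3: x^-=[1.7109, 0.8821]  P^-=[0.4678 0.0242; 0.0242 0.3556]  S=[0.8286 -0.1719; -0.1719 0.8492]  K=[0.5635 0.0159; 0.0525 0.4228]  nu=[-4.2886, -2.5085]  x^+=[-0.7457, -0.4040]  P^+=[0.2076 0.0351; 0.0351 0.2091]
step 4: x^-=[-0.7534, -0.2542]  P^-=[0.4555 0.0180; 0.0180 0.3353]  S=[0.8176 -0.1724; -0.1724 0.8311]  K=[0.5561 0.0110; 0.0466 0.4081]  nu=[3.1753, -1.0091]  x^+=[1.0013, -0.5181]  P^+=[0.2047 0.0323; 0.0323 0.2016]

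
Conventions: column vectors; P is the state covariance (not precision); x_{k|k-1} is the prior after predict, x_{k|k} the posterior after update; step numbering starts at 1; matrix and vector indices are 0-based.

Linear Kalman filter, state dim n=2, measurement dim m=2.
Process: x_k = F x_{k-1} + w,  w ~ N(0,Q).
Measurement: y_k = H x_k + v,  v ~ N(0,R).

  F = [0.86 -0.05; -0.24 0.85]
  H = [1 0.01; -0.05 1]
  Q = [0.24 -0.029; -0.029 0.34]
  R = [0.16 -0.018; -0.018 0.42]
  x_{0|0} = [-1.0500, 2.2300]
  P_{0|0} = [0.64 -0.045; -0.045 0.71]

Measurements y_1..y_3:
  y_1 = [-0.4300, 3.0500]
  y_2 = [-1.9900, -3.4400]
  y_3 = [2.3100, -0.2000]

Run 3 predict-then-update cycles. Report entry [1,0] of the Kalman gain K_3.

step 1: x^-=[-1.0145, 2.1475]  P^-=[0.7190 -0.2247; -0.2247 0.9082]  S=[0.8746 -0.2695; -0.2695 1.3525]  K=[0.8099 -0.0314; -0.0395 0.6719]  nu=[0.5630, 0.8518]  x^+=[-0.5853, 2.6976]  P^+=[0.1304 -0.0212; -0.0212 0.2819]
step 2: x^-=[-0.6382, 2.4334]  P^-=[0.3389 -0.0837; -0.0837 0.5598]  S=[0.4973 -0.1130; -0.1130 0.9890]  K=[0.6742 -0.0247; -0.0282 0.5670]  nu=[-1.3761, -5.9053]  x^+=[-1.4201, -0.8764]  P^+=[0.1085 -0.0171; -0.0171 0.2378]
step 3: x^-=[-1.1775, -0.4041]  P^-=[0.3223 -0.0742; -0.0742 0.5250]  S=[0.4809 -0.1030; -0.1030 0.9533]  K=[0.6638 -0.0230; -0.0251 0.5520]  nu=[3.4915, 0.1452]  x^+=[1.1368, -0.4117]  P^+=[0.1068 -0.0163; -0.0163 0.2315]

K[1,0] = -0.0251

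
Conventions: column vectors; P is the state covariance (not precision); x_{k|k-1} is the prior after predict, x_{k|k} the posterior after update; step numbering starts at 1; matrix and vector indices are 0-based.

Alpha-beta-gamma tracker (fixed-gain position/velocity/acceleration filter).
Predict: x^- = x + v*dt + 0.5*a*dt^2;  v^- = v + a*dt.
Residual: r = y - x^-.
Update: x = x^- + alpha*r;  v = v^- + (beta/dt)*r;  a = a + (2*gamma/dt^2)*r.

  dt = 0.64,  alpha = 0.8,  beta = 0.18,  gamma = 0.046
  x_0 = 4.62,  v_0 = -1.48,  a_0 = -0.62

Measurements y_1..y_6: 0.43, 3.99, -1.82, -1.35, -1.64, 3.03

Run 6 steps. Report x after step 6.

step 1: x_pred=3.5458  r=-3.1158  x^+=1.0532  v^+=-2.7531  a^+=-1.3198
step 2: x_pred=-0.9791  r=4.9691  x^+=2.9962  v^+=-2.2003  a^+=-0.2037
step 3: x_pred=1.5463  r=-3.3663  x^+=-1.1467  v^+=-3.2774  a^+=-0.9598
step 4: x_pred=-3.4409  r=2.0909  x^+=-1.7682  v^+=-3.3036  a^+=-0.4902
step 5: x_pred=-3.9829  r=2.3429  x^+=-2.1086  v^+=-2.9584  a^+=0.0360
step 6: x_pred=-3.9946  r=7.0246  x^+=1.6251  v^+=-0.9597  a^+=1.6138

x_post = 1.6251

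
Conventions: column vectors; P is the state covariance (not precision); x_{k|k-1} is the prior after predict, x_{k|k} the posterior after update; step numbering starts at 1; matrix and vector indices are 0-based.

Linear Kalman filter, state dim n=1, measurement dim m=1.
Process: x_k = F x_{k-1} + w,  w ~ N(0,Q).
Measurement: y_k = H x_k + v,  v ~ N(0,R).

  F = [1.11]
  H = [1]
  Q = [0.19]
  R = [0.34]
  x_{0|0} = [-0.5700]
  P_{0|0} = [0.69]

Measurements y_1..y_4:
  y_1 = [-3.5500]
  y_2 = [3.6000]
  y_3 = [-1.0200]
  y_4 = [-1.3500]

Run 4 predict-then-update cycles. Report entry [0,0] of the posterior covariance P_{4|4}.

P_post[0,0] = 0.1892

step 1: x^-=[-0.6327]  P^-=[1.0401]  S=[1.3801]  K=[0.7536]  nu=[-2.9173]  x^+=[-2.8313]  P^+=[0.2562]
step 2: x^-=[-3.1428]  P^-=[0.5057]  S=[0.8457]  K=[0.5980]  nu=[6.7428]  x^+=[0.8892]  P^+=[0.2033]
step 3: x^-=[0.9870]  P^-=[0.4405]  S=[0.7805]  K=[0.5644]  nu=[-2.0070]  x^+=[-0.1457]  P^+=[0.1919]
step 4: x^-=[-0.1617]  P^-=[0.4264]  S=[0.7664]  K=[0.5564]  nu=[-1.1883]  x^+=[-0.8229]  P^+=[0.1892]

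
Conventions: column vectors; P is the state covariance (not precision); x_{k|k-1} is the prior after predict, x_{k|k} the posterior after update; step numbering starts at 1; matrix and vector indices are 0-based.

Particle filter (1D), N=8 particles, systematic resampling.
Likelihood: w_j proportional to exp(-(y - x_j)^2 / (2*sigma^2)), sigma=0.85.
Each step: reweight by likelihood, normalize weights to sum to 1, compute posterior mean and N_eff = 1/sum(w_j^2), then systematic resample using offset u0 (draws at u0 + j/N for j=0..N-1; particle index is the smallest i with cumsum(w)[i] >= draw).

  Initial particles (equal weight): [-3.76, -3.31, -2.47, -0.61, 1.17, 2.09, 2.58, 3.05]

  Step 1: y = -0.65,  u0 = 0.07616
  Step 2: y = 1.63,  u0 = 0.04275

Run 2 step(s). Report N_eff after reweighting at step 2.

step 1: w=[0.0010, 0.0061, 0.0831, 0.8214, 0.0831, 0.0046, 0.0006, 0.0001]  mean=-0.6220  Neff=1.4521  idx=[2, 3, 3, 3, 3, 3, 3, 4]
step 2: w=[0.0000, 0.0296, 0.0296, 0.0296, 0.0296, 0.0296, 0.0296, 0.8226]  mean=0.8542  Neff=1.4664  idx=[2, 6, 7, 7, 7, 7, 7, 7]

N_eff = 1.4664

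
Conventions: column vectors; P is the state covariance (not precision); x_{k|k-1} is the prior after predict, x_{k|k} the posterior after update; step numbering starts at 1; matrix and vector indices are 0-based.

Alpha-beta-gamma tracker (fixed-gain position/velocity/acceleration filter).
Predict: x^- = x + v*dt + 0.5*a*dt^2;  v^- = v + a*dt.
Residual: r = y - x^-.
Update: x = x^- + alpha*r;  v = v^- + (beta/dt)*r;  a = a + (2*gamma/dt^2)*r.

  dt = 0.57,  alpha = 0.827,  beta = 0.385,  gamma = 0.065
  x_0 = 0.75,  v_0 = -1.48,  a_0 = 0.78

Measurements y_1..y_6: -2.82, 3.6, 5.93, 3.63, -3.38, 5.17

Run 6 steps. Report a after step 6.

step 1: x_pred=0.0331  r=-2.8531  x^+=-2.3264  v^+=-2.9625  a^+=-0.3616
step 2: x_pred=-4.0738  r=7.6738  x^+=2.2724  v^+=2.0146  a^+=2.7089
step 3: x_pred=3.8608  r=2.0692  x^+=5.5720  v^+=4.9562  a^+=3.5368
step 4: x_pred=8.9716  r=-5.3416  x^+=4.5541  v^+=3.3643  a^+=1.3995
step 5: x_pred=6.6991  r=-10.0791  x^+=-1.6363  v^+=-2.6458  a^+=-2.6334
step 6: x_pred=-3.5722  r=8.7422  x^+=3.6576  v^+=1.7580  a^+=0.8646

a_post = 0.8646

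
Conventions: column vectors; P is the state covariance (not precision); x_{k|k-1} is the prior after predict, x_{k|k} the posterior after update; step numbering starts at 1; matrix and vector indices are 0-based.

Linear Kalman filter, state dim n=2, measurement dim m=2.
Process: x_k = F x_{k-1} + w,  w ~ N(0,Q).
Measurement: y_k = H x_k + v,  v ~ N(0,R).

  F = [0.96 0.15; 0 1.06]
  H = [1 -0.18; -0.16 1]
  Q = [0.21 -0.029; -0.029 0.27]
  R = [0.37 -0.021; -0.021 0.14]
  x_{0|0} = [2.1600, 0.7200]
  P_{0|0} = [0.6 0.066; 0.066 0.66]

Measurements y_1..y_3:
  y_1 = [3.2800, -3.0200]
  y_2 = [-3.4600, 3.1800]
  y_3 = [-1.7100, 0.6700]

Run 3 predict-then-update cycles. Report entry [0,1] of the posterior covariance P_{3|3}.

step 1: x^-=[2.1816, 0.7632]  P^-=[0.7968 0.1431; 0.1431 1.0116]  S=[1.1481 -0.1834; -0.1834 1.1262]  K=[0.6918 0.1265; 0.1091 0.8957]  nu=[1.2358, -3.4341]  x^+=[2.6021, -2.1778]  P^+=[0.2614 0.0450; 0.0450 0.1303]
step 2: x^-=[2.1714, -2.3085]  P^-=[0.4668 0.0375; 0.0375 0.4164]  S=[0.8368 -0.1320; -0.1320 0.5564]  K=[0.5602 0.0662; 0.0745 0.7553]  nu=[-6.0469, 5.8359]  x^+=[-0.8302, 1.6494]  P^+=[0.2115 0.0313; 0.0313 0.1092]
step 3: x^-=[-0.5496, 1.7484]  P^-=[0.4164 0.0203; 0.0203 0.3927]  S=[0.7919 -0.1375; -0.1375 0.5369]  K=[0.5298 0.0493; 0.0652 0.7421]  nu=[-0.8457, -1.1663]  x^+=[-1.0552, 0.8278]  P^+=[0.2000 0.0278; 0.0278 0.1070]

P_post[0,1] = 0.0278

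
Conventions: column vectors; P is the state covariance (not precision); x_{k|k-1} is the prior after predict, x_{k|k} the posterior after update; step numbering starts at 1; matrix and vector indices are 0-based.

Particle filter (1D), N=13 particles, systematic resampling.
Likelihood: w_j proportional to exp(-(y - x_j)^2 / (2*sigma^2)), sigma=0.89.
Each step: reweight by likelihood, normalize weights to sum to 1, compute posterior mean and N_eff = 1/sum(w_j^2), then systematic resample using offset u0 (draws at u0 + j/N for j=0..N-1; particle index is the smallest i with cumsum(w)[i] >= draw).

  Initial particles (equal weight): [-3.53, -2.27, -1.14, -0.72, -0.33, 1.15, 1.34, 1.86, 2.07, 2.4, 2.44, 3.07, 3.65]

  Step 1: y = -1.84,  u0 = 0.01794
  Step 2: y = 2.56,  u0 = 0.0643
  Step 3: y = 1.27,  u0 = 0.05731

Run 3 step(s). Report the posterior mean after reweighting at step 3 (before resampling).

post_mean = -0.3867

step 1: w=[0.0663, 0.3582, 0.2954, 0.1824, 0.0954, 0.0014, 0.0007, 0.0001, 0.0000, 0.0000, 0.0000, 0.0000, 0.0000]  mean=-1.5442  Neff=3.8116  idx=[0, 1, 1, 1, 1, 1, 2, 2, 2, 2, 3, 3, 4]
step 2: w=[0.0000, 0.0000, 0.0000, 0.0000, 0.0000, 0.0000, 0.0218, 0.0218, 0.0218, 0.0218, 0.1389, 0.1389, 0.6346]  mean=-0.5096  Neff=2.2565  idx=[8, 10, 10, 11, 12, 12, 12, 12, 12, 12, 12, 12, 12]
step 3: w=[0.0124, 0.0399, 0.0399, 0.0399, 0.0964, 0.0964, 0.0964, 0.0964, 0.0964, 0.0964, 0.0964, 0.0964, 0.0964]  mean=-0.3867  Neff=11.2818  idx=[2, 4, 4, 5, 6, 7, 8, 8, 9, 10, 11, 11, 12]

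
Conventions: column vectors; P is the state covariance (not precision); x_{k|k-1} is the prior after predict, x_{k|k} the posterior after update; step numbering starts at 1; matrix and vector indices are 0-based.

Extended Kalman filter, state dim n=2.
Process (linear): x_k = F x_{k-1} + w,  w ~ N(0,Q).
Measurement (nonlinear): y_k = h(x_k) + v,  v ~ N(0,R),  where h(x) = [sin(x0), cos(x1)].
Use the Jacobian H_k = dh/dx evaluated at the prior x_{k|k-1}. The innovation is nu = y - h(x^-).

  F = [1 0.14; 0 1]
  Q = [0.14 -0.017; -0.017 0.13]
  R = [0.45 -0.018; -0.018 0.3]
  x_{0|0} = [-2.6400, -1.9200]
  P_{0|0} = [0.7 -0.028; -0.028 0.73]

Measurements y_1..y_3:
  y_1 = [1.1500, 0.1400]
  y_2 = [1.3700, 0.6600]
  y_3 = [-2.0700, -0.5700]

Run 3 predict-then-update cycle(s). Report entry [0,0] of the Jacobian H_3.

H_jac[0,0] = -0.2568

step 1: x^-=[-2.9088, -1.9200]  P^-=[0.8465 0.0572; 0.0572 0.8600]  H_jac=[-0.9730 0.0000; 0.0000 0.9396]  S=[1.2514 -0.0703; -0.0703 1.0593]  K=[-0.6578 0.0071; -0.0016 0.7627]  nu=[1.3807, 0.4821]  x^+=[-3.8136, -1.5545]  P^+=[0.3043 0.0149; 0.0149 0.2435]
step 2: x^-=[-4.0312, -1.5545]  P^-=[0.4533 0.0320; 0.0320 0.3735]  H_jac=[-0.6297 0.0000; 0.0000 0.9999]  S=[0.6297 -0.0381; -0.0381 0.6734]  K=[-0.4519 0.0219; 0.0016 0.5547]  nu=[0.5932, 0.6437]  x^+=[-4.2852, -1.1965]  P^+=[0.3236 0.0147; 0.0147 0.1664]
step 3: x^-=[-4.4527, -1.1965]  P^-=[0.4709 0.0210; 0.0210 0.2964]  H_jac=[-0.2568 0.0000; 0.0000 0.9308]  S=[0.4811 -0.0230; -0.0230 0.5568]  K=[-0.2502 0.0248; 0.0125 0.4960]  nu=[-3.0365, -0.9356]  x^+=[-3.7161, -1.6986]  P^+=[0.4402 0.0128; 0.0128 0.1596]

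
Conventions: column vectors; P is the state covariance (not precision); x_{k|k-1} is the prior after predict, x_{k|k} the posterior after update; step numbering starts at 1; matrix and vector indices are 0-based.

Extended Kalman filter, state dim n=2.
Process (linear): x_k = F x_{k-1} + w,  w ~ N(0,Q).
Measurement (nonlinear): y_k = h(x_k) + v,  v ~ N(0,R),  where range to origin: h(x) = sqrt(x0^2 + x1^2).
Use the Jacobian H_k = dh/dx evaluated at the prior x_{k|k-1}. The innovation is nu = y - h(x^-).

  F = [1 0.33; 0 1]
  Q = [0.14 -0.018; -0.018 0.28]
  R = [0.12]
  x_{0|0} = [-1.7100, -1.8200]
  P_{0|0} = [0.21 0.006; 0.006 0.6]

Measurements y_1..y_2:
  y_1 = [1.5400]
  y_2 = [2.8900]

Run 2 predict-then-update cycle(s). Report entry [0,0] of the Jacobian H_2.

H_jac[0,0] = -0.9291

step 1: x^-=[-2.3106, -1.8200]  P^-=[0.4193 0.1860; 0.1860 0.8800]  H_jac=[-0.7856 -0.6188]  S=[0.8965]  K=[-0.4958; -0.7704]  nu=[-1.4013]  x^+=[-1.6159, -0.7405]  P^+=[0.1989 -0.1564; -0.1564 0.3480]
step 2: x^-=[-1.8602, -0.7405]  P^-=[0.2736 -0.0596; -0.0596 0.6280]  H_jac=[-0.9291 -0.3698]  S=[0.4011]  K=[-0.5788; -0.4410]  nu=[0.8878]  x^+=[-2.3741, -1.1320]  P^+=[0.1392 -0.1620; -0.1620 0.5500]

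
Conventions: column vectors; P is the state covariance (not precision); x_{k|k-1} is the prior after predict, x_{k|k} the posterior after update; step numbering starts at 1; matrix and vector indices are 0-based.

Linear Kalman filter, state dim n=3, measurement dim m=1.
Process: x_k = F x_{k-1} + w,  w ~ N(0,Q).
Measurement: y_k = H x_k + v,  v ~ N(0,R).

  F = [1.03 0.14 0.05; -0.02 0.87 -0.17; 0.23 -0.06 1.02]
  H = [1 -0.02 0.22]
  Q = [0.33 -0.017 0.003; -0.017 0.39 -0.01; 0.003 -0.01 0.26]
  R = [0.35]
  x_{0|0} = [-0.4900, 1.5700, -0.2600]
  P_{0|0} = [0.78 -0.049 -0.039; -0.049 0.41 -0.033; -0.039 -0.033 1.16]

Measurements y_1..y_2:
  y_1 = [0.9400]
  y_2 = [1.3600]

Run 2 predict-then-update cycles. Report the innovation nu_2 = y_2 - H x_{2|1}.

step 1: x^-=[-0.2979, 1.4199, -0.4721]  P^-=[1.1498 -0.0305 0.1989; -0.0305 0.7454 -0.2733; 0.1989 -0.2733 1.4967]  S=[1.6637]  K=[0.7178; -0.0635; 0.3208]  nu=[1.3702]  x^+=[0.6856, 1.3330, -0.0326]  P^+=[0.2926 0.0452 -0.1841; 0.0452 0.7387 -0.2394; -0.1841 -0.2394 1.3255]
step 2: x^-=[0.8911, 1.1515, 0.0444]  P^-=[0.6490 0.1238 -0.0967; 0.1238 1.0555 -0.4746; -0.0967 -0.4746 1.5989]  S=[1.0335]  K=[0.6050; -0.0017; 0.2560]  nu=[0.4821]  x^+=[1.1828, 1.1507, 0.1679]  P^+=[0.2707 0.1248 -0.2567; 0.1248 1.0555 -0.4742; -0.2567 -0.4742 1.5311]

innov = [0.4821]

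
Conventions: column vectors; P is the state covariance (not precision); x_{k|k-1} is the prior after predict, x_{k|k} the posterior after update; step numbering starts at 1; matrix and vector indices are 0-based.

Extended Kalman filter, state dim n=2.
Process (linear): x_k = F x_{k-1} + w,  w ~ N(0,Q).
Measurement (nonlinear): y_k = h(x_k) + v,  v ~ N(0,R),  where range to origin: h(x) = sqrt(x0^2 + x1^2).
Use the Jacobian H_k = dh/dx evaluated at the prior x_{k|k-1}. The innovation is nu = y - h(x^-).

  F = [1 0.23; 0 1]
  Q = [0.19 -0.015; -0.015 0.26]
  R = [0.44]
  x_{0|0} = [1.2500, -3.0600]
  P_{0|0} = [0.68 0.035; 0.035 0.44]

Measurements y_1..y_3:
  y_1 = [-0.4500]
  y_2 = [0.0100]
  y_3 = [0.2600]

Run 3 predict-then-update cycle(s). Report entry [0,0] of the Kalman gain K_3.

step 1: x^-=[0.5462, -3.0600]  P^-=[0.9094 0.1212; 0.1212 0.7000]  H_jac=[0.1757 -0.9844]  S=[1.1045]  K=[0.0366; -0.6046]  nu=[-3.5584]  x^+=[0.4158, -0.9086]  P^+=[0.9079 0.1457; 0.1457 0.2962]
step 2: x^-=[0.2068, -0.9086]  P^-=[1.1806 0.1988; 0.1988 0.5562]  H_jac=[0.2219 -0.9751]  S=[0.9409]  K=[0.0725; -0.5295]  nu=[-0.9218]  x^+=[0.1400, -0.4205]  P^+=[1.1756 0.2349; 0.2349 0.2924]
step 3: x^-=[0.0433, -0.4205]  P^-=[1.4892 0.2872; 0.2872 0.5524]  H_jac=[0.1025 -0.9947]  S=[0.9437]  K=[-0.1410; -0.5511]  nu=[-0.1627]  x^+=[0.0663, -0.3308]  P^+=[1.4704 0.2138; 0.2138 0.2658]

K[0,0] = -0.1410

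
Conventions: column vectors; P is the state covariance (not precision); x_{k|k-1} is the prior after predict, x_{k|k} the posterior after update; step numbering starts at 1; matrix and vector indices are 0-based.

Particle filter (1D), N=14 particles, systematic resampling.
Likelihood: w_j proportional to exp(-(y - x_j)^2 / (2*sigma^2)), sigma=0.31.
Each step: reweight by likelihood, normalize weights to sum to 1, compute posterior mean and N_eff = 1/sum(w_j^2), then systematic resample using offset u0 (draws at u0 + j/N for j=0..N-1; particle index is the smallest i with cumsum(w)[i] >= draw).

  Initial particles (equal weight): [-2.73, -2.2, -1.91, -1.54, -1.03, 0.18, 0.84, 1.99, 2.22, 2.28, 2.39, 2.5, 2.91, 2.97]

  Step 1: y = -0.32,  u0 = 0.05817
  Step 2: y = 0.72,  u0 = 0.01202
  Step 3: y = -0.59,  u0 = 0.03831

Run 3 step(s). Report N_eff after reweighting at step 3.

N_eff = 14.0000

step 1: w=[0.0000, 0.0000, 0.0000, 0.0013, 0.2097, 0.7865, 0.0026, 0.0000, 0.0000, 0.0000, 0.0000, 0.0000, 0.0000, 0.0000]  mean=-0.0741  Neff=1.5095  idx=[4, 4, 4, 5, 5, 5, 5, 5, 5, 5, 5, 5, 5, 5]
step 2: w=[0.0000, 0.0000, 0.0000, 0.0909, 0.0909, 0.0909, 0.0909, 0.0909, 0.0909, 0.0909, 0.0909, 0.0909, 0.0909, 0.0909]  mean=0.1800  Neff=11.0000  idx=[3, 3, 4, 5, 6, 7, 7, 8, 9, 10, 10, 11, 12, 13]
step 3: w=[0.0714, 0.0714, 0.0714, 0.0714, 0.0714, 0.0714, 0.0714, 0.0714, 0.0714, 0.0714, 0.0714, 0.0714, 0.0714, 0.0714]  mean=0.1800  Neff=14.0000  idx=[0, 1, 2, 3, 4, 5, 6, 7, 8, 9, 10, 11, 12, 13]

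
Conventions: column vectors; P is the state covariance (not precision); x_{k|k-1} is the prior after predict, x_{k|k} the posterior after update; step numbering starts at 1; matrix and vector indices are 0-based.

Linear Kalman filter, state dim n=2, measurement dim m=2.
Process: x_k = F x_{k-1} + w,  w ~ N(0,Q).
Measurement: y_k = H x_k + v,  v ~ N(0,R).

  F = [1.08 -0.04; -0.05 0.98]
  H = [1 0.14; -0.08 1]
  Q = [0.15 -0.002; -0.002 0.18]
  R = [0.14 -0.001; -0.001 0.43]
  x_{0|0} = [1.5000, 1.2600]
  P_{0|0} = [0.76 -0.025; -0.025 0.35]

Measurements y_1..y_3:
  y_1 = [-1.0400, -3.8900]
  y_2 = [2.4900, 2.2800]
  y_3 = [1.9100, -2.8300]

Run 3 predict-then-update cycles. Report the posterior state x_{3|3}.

x_post = [1.9483, -1.0872]

step 1: x^-=[1.5696, 1.1598]  P^-=[1.0392 -0.0833; -0.0833 0.5205]  S=[1.1661 -0.0936; -0.0936 0.9705]  K=[0.8742 -0.0872; 0.0350 0.5466]  nu=[-2.7720, -4.9242]  x^+=[-0.4245, -1.6285]  P^+=[0.1264 -0.0282; -0.0282 0.2327]
step 2: x^-=[-0.3933, -1.5747]  P^-=[0.3003 -0.0479; -0.0479 0.4066]  S=[0.4348 -0.0155; -0.0155 0.8462]  K=[0.6725 -0.0727; 0.0380 0.4857]  nu=[3.1038, 3.8233]  x^+=[1.4162, 0.4004]  P^+=[0.0976 -0.0241; -0.0241 0.2069]
step 3: x^-=[1.5134, 0.3216]  P^-=[0.2663 -0.0410; -0.0410 0.3813]  S=[0.4023 -0.0094; -0.0094 0.8196]  K=[0.6460 -0.0685; 0.0419 0.4697]  nu=[0.3515, -3.0305]  x^+=[1.9483, -1.0872]  P^+=[0.0937 -0.0226; -0.0226 0.2001]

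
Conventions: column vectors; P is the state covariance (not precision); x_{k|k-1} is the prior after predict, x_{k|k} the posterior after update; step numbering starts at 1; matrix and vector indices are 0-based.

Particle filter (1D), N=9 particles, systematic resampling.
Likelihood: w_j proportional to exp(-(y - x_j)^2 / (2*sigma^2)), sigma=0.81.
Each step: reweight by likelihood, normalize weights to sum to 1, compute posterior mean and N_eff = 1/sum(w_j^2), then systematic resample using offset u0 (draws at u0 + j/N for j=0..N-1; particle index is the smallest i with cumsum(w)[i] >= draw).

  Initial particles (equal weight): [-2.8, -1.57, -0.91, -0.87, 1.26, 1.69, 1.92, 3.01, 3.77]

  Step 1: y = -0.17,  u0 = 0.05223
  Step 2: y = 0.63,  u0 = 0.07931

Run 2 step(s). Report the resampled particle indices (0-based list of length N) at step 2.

resampled_idx = [1, 3, 4, 5, 6, 8, 8, 8, 8]

step 1: w=[0.0027, 0.1185, 0.3476, 0.3632, 0.1111, 0.0378, 0.0189, 0.0002, 0.0000]  mean=-0.5851  Neff=3.5597  idx=[1, 2, 2, 2, 3, 3, 3, 3, 4]
step 2: w=[0.0127, 0.0830, 0.0830, 0.0830, 0.0911, 0.0911, 0.0911, 0.0911, 0.3739]  mean=-0.0924  Neff=5.1589  idx=[1, 3, 4, 5, 6, 8, 8, 8, 8]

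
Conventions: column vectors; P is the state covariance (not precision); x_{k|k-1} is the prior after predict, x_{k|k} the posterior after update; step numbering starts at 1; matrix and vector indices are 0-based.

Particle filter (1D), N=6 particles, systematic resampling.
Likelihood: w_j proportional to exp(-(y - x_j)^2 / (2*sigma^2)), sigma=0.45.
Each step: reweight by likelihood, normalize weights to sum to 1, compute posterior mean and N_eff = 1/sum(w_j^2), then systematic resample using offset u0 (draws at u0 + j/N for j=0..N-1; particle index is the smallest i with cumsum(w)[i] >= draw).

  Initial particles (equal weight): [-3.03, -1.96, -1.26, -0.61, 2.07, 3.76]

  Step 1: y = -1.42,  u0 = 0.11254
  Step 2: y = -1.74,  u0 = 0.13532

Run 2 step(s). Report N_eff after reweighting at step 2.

step 1: w=[0.0010, 0.2995, 0.5777, 0.1218, 0.0000, 0.0000]  mean=-1.3923  Neff=2.2818  idx=[1, 1, 2, 2, 2, 3]
step 2: w=[0.2524, 0.2524, 0.1610, 0.1610, 0.1610, 0.0122]  mean=-1.6054  Neff=4.8702  idx=[0, 1, 1, 2, 3, 4]

N_eff = 4.8702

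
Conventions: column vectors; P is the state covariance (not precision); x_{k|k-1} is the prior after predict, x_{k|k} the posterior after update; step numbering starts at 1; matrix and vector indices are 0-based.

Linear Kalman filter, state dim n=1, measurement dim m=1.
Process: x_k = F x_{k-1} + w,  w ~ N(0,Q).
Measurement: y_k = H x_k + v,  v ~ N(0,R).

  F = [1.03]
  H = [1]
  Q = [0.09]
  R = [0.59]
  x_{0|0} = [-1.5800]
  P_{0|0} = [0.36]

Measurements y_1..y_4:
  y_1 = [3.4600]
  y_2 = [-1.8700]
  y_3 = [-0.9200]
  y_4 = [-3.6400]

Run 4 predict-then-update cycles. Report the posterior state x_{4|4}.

step 1: x^-=[-1.6274]  P^-=[0.4719]  S=[1.0619]  K=[0.4444]  nu=[5.0874]  x^+=[0.6335]  P^+=[0.2622]
step 2: x^-=[0.6525]  P^-=[0.3682]  S=[0.9582]  K=[0.3842]  nu=[-2.5225]  x^+=[-0.3168]  P^+=[0.2267]
step 3: x^-=[-0.3263]  P^-=[0.3305]  S=[0.9205]  K=[0.3590]  nu=[-0.5937]  x^+=[-0.5394]  P^+=[0.2118]
step 4: x^-=[-0.5556]  P^-=[0.3147]  S=[0.9047]  K=[0.3479]  nu=[-3.0844]  x^+=[-1.6286]  P^+=[0.2052]

x_post = [-1.6286]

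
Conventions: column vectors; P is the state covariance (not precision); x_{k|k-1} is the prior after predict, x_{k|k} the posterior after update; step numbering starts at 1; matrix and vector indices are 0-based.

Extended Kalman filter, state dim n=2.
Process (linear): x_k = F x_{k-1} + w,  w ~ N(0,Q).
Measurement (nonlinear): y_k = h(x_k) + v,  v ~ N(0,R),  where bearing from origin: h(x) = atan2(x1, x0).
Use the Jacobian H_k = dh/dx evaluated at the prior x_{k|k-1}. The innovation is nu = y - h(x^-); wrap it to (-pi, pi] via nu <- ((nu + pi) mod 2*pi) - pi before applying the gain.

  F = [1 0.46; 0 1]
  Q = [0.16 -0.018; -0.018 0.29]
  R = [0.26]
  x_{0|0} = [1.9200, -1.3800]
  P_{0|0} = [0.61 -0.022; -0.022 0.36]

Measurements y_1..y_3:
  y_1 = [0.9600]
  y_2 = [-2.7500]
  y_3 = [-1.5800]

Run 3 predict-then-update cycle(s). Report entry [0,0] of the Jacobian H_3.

H_jac[0,0] = 0.3785

step 1: x^-=[1.2852, -1.3800]  P^-=[0.8259 0.1256; 0.1256 0.6500]  H_jac=[0.3881 0.3614]  S=[0.5045]  K=[0.7253; 0.5622]  nu=[1.7810]  x^+=[2.5769, -0.3787]  P^+=[0.5606 -0.0801; -0.0801 0.4905]
step 2: x^-=[2.4027, -0.3787]  P^-=[0.7506 0.1275; 0.1275 0.7805]  H_jac=[0.0640 0.4061]  S=[0.3984]  K=[0.2506; 0.8160]  nu=[-2.5937]  x^+=[1.7528, -2.4952]  P^+=[0.7256 0.0460; 0.0460 0.5152]
step 3: x^-=[0.6050, -2.4952]  P^-=[1.0370 0.2650; 0.2650 0.8052]  H_jac=[0.3785 0.0918]  S=[0.4338]  K=[0.9610; 0.4016]  nu=[-0.2471]  x^+=[0.3676, -2.5945]  P^+=[0.6364 0.0976; 0.0976 0.7352]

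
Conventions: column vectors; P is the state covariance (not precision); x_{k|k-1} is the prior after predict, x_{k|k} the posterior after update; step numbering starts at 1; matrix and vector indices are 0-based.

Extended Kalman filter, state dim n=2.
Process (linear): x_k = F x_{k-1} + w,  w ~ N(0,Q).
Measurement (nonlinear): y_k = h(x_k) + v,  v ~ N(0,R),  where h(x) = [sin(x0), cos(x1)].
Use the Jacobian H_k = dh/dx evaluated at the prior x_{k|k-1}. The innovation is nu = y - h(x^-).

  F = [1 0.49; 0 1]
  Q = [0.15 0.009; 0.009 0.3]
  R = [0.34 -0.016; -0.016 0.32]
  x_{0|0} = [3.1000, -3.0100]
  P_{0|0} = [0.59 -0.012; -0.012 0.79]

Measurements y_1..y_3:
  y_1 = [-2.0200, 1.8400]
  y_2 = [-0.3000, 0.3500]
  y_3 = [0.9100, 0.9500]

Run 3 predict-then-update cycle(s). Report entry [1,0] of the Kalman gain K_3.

step 1: x^-=[1.6251, -3.0100]  P^-=[0.9179 0.3841; 0.3841 1.0900]  H_jac=[-0.0543 0.0000; 0.0000 0.1312]  S=[0.3427 -0.0187; -0.0187 0.3388]  K=[-0.1377 0.1412; -0.0379 0.4201]  nu=[-3.0185, 2.8314]  x^+=[2.4403, -1.7063]  P^+=[0.9039 0.3610; 0.3610 1.0291]
step 2: x^-=[1.6042, -1.7063]  P^-=[1.6549 0.8743; 0.8743 1.3291]  H_jac=[-0.0334 0.0000; 0.0000 0.9908]  S=[0.3418 -0.0450; -0.0450 1.6249]  K=[-0.0920 0.5306; 0.0212 0.8111]  nu=[-1.2994, 0.4851]  x^+=[1.9812, -1.3404]  P^+=[1.1901 0.1728; 0.1728 0.2616]
step 3: x^-=[1.3244, -1.3404]  P^-=[1.5723 0.3100; 0.3100 0.5616]  H_jac=[0.2439 0.0000; 0.0000 0.9736]  S=[0.4335 0.0576; 0.0576 0.8523]  K=[0.8450 0.2970; 0.0900 0.6354]  nu=[-0.0598, 0.7216]  x^+=[1.4882, -0.8872]  P^+=[1.1586 0.0837; 0.0837 0.2074]

K[1,0] = 0.0900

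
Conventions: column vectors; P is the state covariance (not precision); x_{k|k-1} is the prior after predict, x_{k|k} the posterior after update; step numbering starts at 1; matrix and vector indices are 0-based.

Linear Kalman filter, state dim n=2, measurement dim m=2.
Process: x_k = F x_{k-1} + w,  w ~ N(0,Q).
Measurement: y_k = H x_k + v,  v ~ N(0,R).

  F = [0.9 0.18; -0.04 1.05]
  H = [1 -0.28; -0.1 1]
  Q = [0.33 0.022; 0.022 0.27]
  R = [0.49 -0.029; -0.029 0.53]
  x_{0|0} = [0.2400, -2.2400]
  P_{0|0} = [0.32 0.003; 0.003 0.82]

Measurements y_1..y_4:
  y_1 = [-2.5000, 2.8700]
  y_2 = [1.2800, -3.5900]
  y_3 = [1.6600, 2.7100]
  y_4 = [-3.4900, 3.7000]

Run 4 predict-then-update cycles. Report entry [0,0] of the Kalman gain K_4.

step 1: x^-=[-0.1872, -2.3616]  P^-=[0.6167 0.1683; 0.1683 1.1743]  S=[1.1046 -0.2465; -0.2465 1.6768]  K=[0.5479 0.1441; 0.0090 0.6916]  nu=[-2.9740, 5.2129]  x^+=[-1.0653, 1.2169]  P^+=[0.2893 0.0894; 0.0894 0.3752]
step 2: x^-=[-0.7398, 1.3203]  P^-=[0.6055 0.1664; 0.1664 0.6766]  S=[1.0554 -0.1080; -0.1080 1.1794]  K=[0.5438 0.1395; 0.0357 0.5629]  nu=[2.3895, -4.9843]  x^+=[-0.1356, -1.3999]  P^+=[0.2868 0.0868; 0.0868 0.3060]
step 3: x^-=[-0.3740, -1.4644]  P^-=[0.6003 0.1509; 0.1509 0.6005]  S=[1.0529 -0.1020; -0.1020 1.1063]  K=[0.5428 0.1322; 0.0352 0.5324]  nu=[1.6240, 4.1370]  x^+=[1.0546, 0.7954]  P^+=[0.2854 0.0829; 0.0829 0.2894]
step 4: x^-=[1.0923, 0.7929]  P^-=[0.5974 0.1441; 0.1441 0.5826]  S=[1.0523 -0.1037; -0.1037 1.0897]  K=[0.5420 0.1290; 0.0337 0.5246]  nu=[-4.3602, 3.0163]  x^+=[-0.8819, 2.2285]  P^+=[0.2846 0.0811; 0.0811 0.2852]

K[0,0] = 0.5420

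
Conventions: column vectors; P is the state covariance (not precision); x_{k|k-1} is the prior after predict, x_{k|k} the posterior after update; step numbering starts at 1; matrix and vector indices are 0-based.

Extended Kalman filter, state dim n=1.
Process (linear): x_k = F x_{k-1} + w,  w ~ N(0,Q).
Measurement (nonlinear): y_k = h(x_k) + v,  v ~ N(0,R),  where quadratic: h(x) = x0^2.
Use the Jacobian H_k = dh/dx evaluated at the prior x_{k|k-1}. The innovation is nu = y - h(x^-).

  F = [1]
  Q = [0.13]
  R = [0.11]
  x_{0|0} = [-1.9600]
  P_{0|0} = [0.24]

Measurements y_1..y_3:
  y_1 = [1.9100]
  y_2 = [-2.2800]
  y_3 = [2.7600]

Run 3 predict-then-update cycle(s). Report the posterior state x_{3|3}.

x_post = [-0.7275]

step 1: x^-=[-1.9600]  P^-=[0.3700]  H_jac=[-3.9200]  S=[5.7956]  K=[-0.2503]  nu=[-1.9316]  x^+=[-1.4766]  P^+=[0.0070]
step 2: x^-=[-1.4766]  P^-=[0.1370]  H_jac=[-2.9532]  S=[1.3050]  K=[-0.3101]  nu=[-4.4603]  x^+=[-0.0936]  P^+=[0.0115]
step 3: x^-=[-0.0936]  P^-=[0.1415]  H_jac=[-0.1871]  S=[0.1150]  K=[-0.2304]  nu=[2.7512]  x^+=[-0.7275]  P^+=[0.1354]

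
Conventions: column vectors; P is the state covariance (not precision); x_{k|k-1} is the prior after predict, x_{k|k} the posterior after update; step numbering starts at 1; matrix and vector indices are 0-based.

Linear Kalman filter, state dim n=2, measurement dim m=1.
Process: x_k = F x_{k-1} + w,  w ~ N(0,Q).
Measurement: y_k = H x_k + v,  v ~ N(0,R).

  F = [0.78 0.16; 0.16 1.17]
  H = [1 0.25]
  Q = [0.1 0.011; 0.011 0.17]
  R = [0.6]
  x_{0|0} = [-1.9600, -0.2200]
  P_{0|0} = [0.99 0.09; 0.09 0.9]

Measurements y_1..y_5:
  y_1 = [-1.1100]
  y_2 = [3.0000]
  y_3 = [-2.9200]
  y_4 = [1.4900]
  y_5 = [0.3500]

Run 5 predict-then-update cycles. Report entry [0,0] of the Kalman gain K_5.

K[0,0] = 0.2965

step 1: x^-=[-1.5640, -0.5710]  P^-=[0.7478 0.3875; 0.3875 1.4610]  S=[1.6329]  K=[0.5173; 0.4610]  nu=[0.5967]  x^+=[-1.2553, -0.2959]  P^+=[0.3109 -0.0019; -0.0019 1.1140]
step 2: x^-=[-1.0265, -0.5471]  P^-=[0.3172 0.2565; 0.2565 1.7023]  S=[1.1518]  K=[0.3310; 0.5922]  nu=[4.1632]  x^+=[0.3517, 1.9184]  P^+=[0.1909 0.0307; 0.0307 1.2983]
step 3: x^-=[0.5813, 2.3008]  P^-=[0.2571 0.3067; 0.3067 1.9637]  S=[1.1332]  K=[0.2945; 0.7039]  nu=[-4.0765]  x^+=[-0.6194, -0.5686]  P^+=[0.1588 0.0718; 0.0718 1.4022]
step 4: x^-=[-0.5741, -0.7644]  P^-=[0.2504 0.3607; 0.3607 2.1204]  S=[1.1633]  K=[0.2928; 0.7657]  nu=[2.2552]  x^+=[0.0862, 0.9625]  P^+=[0.1507 0.0999; 0.0999 1.4383]
step 5: x^-=[0.2212, 1.1399]  P^-=[0.2534 0.3928; 0.3928 2.1802]  S=[1.1861]  K=[0.2965; 0.7907]  nu=[-0.1562]  x^+=[0.1749, 1.0164]  P^+=[0.1492 0.1147; 0.1147 1.4387]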